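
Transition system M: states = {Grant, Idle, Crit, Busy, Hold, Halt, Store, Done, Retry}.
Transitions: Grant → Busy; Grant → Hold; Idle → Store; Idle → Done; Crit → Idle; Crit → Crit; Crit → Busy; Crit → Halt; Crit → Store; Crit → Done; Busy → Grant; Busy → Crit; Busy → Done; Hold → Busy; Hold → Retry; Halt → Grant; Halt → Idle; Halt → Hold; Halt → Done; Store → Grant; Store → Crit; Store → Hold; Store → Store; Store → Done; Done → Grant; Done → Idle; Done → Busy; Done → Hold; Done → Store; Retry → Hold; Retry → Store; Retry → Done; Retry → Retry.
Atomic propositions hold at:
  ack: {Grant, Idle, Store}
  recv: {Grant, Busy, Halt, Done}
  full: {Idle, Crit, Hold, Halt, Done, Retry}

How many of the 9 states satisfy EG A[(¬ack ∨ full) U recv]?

Sat(¬ack) = {Crit, Busy, Hold, Halt, Done, Retry}
Sat(¬ack ∨ full) = {Idle, Crit, Busy, Hold, Halt, Done, Retry}
A[(¬ack ∨ full) U recv]: least fixpoint, start Z0 = Sat(recv) = {Grant, Busy, Halt, Done}, add states in Sat(¬ack ∨ full) with every successor in Z. Already a fixed point.
Sat(A[(¬ack ∨ full) U recv]) = {Grant, Busy, Halt, Done}
EG A[(¬ack ∨ full) U recv]: greatest fixpoint, start Z0 = {Grant, Busy, Halt, Done}, keep only states in Sat with some successor in Z. Already a fixed point.
Sat(EG A[(¬ack ∨ full) U recv]) = {Grant, Busy, Halt, Done}
|Sat(EG A[(¬ack ∨ full) U recv])| = |{Grant, Busy, Halt, Done}| = 4.

4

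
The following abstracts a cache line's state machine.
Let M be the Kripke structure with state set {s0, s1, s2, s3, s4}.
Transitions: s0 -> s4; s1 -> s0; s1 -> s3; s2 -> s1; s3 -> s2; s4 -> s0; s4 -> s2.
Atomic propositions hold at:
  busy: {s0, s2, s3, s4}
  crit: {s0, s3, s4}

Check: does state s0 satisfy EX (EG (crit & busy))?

Sat(crit & busy) = {s0, s3, s4}
EG (crit & busy): greatest fixpoint, start Z0 = {s0, s3, s4}, keep only states in Sat with some successor in Z. Z1 = {s0, s4}; fixed.
Sat(EG (crit & busy)) = {s0, s4}
Sat(EX (EG (crit & busy))) = {s : some successor in {s0, s4}} = {s0, s1, s4}
s0 ∈ Sat(EX (EG (crit & busy))) = {s0, s1, s4}, so the formula holds at s0.

Yes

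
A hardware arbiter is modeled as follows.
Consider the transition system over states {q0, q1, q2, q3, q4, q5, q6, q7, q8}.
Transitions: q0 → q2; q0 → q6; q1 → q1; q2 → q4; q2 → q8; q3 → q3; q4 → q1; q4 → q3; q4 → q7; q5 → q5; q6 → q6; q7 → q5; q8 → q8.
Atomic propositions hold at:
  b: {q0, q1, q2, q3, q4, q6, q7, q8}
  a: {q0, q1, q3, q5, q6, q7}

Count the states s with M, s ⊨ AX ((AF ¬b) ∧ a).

Sat(¬b) = {q5}
AF ¬b: least fixpoint, start Z0 = {q5}, add states with every successor in Z. Z1 = {q5, q7}; fixed.
Sat(AF ¬b) = {q5, q7}
Sat((AF ¬b) ∧ a) = {q5, q7}
Sat(AX ((AF ¬b) ∧ a)) = {s : every successor in {q5, q7}} = {q5, q7}
|Sat(AX ((AF ¬b) ∧ a))| = |{q5, q7}| = 2.

2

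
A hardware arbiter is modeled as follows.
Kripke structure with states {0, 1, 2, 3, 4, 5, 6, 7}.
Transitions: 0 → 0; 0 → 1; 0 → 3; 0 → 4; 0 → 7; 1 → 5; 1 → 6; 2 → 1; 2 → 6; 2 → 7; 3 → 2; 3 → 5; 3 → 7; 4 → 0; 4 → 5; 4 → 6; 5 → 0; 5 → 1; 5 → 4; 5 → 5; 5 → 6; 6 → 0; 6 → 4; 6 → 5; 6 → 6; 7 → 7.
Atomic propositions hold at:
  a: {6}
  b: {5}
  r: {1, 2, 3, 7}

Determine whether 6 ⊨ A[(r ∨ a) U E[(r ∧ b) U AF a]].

Sat(r ∨ a) = {1, 2, 3, 6, 7}
Sat(r ∧ b) = ∅
AF a: least fixpoint, start Z0 = {6}, add states with every successor in Z. Already a fixed point.
Sat(AF a) = {6}
E[(r ∧ b) U AF a]: least fixpoint, start Z0 = Sat(AF a) = {6}, add states in Sat(r ∧ b) with some successor in Z. Already a fixed point.
Sat(E[(r ∧ b) U AF a]) = {6}
A[(r ∨ a) U E[(r ∧ b) U AF a]]: least fixpoint, start Z0 = Sat(E[(r ∧ b) U AF a]) = {6}, add states in Sat(r ∨ a) with every successor in Z. Already a fixed point.
Sat(A[(r ∨ a) U E[(r ∧ b) U AF a]]) = {6}
6 ∈ Sat(A[(r ∨ a) U E[(r ∧ b) U AF a]]) = {6}, so the formula holds at 6.

Yes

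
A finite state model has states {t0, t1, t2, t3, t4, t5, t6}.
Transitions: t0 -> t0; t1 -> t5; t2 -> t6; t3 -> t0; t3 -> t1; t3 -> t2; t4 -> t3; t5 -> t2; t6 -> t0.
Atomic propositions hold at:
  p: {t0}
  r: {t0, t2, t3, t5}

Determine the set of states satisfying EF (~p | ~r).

{t1, t2, t3, t4, t5, t6}

Sat(~p) = {t1, t2, t3, t4, t5, t6}
Sat(~r) = {t1, t4, t6}
Sat(~p | ~r) = {t1, t2, t3, t4, t5, t6}
EF (~p | ~r): least fixpoint, start Z0 = {t1, t2, t3, t4, t5, t6}, add states with some successor in Z. Already a fixed point.
Sat(EF (~p | ~r)) = {t1, t2, t3, t4, t5, t6}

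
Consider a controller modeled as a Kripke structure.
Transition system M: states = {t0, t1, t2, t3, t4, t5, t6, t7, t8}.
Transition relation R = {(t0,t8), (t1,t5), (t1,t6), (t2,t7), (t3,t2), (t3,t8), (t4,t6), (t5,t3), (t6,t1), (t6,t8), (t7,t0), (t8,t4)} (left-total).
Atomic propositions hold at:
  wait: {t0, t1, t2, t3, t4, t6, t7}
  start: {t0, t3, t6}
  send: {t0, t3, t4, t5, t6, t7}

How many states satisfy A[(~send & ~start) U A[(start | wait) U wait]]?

Sat(~send) = {t1, t2, t8}
Sat(~start) = {t1, t2, t4, t5, t7, t8}
Sat(~send & ~start) = {t1, t2, t8}
Sat(start | wait) = {t0, t1, t2, t3, t4, t6, t7}
A[(start | wait) U wait]: least fixpoint, start Z0 = Sat(wait) = {t0, t1, t2, t3, t4, t6, t7}, add states in Sat(start | wait) with every successor in Z. Already a fixed point.
Sat(A[(start | wait) U wait]) = {t0, t1, t2, t3, t4, t6, t7}
A[(~send & ~start) U A[(start | wait) U wait]]: least fixpoint, start Z0 = Sat(A[(start | wait) U wait]) = {t0, t1, t2, t3, t4, t6, t7}, add states in Sat(~send & ~start) with every successor in Z. Z1 = {t0, t1, t2, t3, t4, t6, t7, t8}; fixed.
Sat(A[(~send & ~start) U A[(start | wait) U wait]]) = {t0, t1, t2, t3, t4, t6, t7, t8}
|Sat(A[(~send & ~start) U A[(start | wait) U wait]])| = |{t0, t1, t2, t3, t4, t6, t7, t8}| = 8.

8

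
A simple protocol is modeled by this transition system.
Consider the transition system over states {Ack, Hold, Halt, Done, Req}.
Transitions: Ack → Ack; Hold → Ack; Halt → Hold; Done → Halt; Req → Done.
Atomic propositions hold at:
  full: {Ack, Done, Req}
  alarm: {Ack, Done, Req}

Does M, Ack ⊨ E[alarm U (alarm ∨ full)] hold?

Sat(alarm ∨ full) = {Ack, Done, Req}
E[alarm U (alarm ∨ full)]: least fixpoint, start Z0 = Sat((alarm ∨ full)) = {Ack, Done, Req}, add states in Sat(alarm) with some successor in Z. Already a fixed point.
Sat(E[alarm U (alarm ∨ full)]) = {Ack, Done, Req}
Ack ∈ Sat(E[alarm U (alarm ∨ full)]) = {Ack, Done, Req}, so the formula holds at Ack.

Yes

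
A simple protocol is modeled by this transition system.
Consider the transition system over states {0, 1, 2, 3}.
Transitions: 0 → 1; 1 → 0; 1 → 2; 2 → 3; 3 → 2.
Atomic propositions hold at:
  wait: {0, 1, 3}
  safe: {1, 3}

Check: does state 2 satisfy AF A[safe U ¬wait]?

Yes

Sat(¬wait) = {2}
A[safe U ¬wait]: least fixpoint, start Z0 = Sat(¬wait) = {2}, add states in Sat(safe) with every successor in Z. Z1 = {2, 3}; fixed.
Sat(A[safe U ¬wait]) = {2, 3}
AF A[safe U ¬wait]: least fixpoint, start Z0 = {2, 3}, add states with every successor in Z. Already a fixed point.
Sat(AF A[safe U ¬wait]) = {2, 3}
2 ∈ Sat(AF A[safe U ¬wait]) = {2, 3}, so the formula holds at 2.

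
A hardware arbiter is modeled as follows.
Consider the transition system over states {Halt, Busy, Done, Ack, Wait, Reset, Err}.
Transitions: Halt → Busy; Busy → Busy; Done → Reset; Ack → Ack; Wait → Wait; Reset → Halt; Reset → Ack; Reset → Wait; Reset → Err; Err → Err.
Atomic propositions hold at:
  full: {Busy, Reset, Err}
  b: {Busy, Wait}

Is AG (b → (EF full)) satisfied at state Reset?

No

EF full: least fixpoint, start Z0 = {Busy, Reset, Err}, add states with some successor in Z. Z1 = {Halt, Busy, Done, Reset, Err}; fixed.
Sat(EF full) = {Halt, Busy, Done, Reset, Err}
Sat(b → (EF full)) = {Halt, Busy, Done, Ack, Reset, Err}
AG (b → (EF full)): greatest fixpoint, start Z0 = {Halt, Busy, Done, Ack, Reset, Err}, keep only states in Sat with every successor in Z. Z1 = {Halt, Busy, Done, Ack, Err}; Z2 = {Halt, Busy, Ack, Err}; fixed.
Sat(AG (b → (EF full))) = {Halt, Busy, Ack, Err}
Reset ∉ Sat(AG (b → (EF full))) = {Halt, Busy, Ack, Err}, so the formula does not hold at Reset.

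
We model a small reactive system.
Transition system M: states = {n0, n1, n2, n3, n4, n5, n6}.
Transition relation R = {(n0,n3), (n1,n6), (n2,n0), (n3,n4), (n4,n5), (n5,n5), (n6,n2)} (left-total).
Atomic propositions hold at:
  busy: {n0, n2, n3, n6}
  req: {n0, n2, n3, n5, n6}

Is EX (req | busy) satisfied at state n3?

No

Sat(req | busy) = {n0, n2, n3, n5, n6}
Sat(EX (req | busy)) = {s : some successor in {n0, n2, n3, n5, n6}} = {n0, n1, n2, n4, n5, n6}
n3 ∉ Sat(EX (req | busy)) = {n0, n1, n2, n4, n5, n6}, so the formula does not hold at n3.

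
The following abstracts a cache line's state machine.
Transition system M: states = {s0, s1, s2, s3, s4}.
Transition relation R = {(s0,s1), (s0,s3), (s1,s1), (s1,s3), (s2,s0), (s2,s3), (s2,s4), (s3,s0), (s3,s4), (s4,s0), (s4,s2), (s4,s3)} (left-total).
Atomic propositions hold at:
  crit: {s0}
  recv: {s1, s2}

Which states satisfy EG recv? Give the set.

EG recv: greatest fixpoint, start Z0 = {s1, s2}, keep only states in Sat with some successor in Z. Z1 = {s1}; fixed.
Sat(EG recv) = {s1}

{s1}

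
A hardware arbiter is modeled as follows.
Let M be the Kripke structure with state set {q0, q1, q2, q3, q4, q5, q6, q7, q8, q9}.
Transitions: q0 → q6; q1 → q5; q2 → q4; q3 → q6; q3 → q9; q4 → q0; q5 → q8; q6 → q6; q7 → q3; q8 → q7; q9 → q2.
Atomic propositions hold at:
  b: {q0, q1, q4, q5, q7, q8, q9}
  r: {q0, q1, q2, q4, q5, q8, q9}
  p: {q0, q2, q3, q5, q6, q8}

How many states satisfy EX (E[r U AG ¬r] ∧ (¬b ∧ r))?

1

Sat(¬r) = {q3, q6, q7}
AG ¬r: greatest fixpoint, start Z0 = {q3, q6, q7}, keep only states in Sat with every successor in Z. Z1 = {q6, q7}; Z2 = {q6}; fixed.
Sat(AG ¬r) = {q6}
E[r U AG ¬r]: least fixpoint, start Z0 = Sat(AG ¬r) = {q6}, add states in Sat(r) with some successor in Z. Z1 = {q0, q6}; Z2 = {q0, q4, q6}; Z3 = {q0, q2, q4, q6}; Z4 = {q0, q2, q4, q6, q9}; fixed.
Sat(E[r U AG ¬r]) = {q0, q2, q4, q6, q9}
Sat(¬b) = {q2, q3, q6}
Sat(¬b ∧ r) = {q2}
Sat(E[r U AG ¬r] ∧ (¬b ∧ r)) = {q2}
Sat(EX (E[r U AG ¬r] ∧ (¬b ∧ r))) = {s : some successor in {q2}} = {q9}
|Sat(EX (E[r U AG ¬r] ∧ (¬b ∧ r)))| = |{q9}| = 1.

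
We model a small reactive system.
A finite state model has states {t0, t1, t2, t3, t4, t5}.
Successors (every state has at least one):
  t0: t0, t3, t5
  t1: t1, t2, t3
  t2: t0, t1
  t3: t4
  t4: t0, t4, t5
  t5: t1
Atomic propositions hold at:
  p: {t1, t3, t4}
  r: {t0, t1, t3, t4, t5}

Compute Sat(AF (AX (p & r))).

Sat(p & r) = {t1, t3, t4}
Sat(AX (p & r)) = {s : every successor in {t1, t3, t4}} = {t3, t5}
AF (AX (p & r)): least fixpoint, start Z0 = {t3, t5}, add states with every successor in Z. Already a fixed point.
Sat(AF (AX (p & r))) = {t3, t5}

{t3, t5}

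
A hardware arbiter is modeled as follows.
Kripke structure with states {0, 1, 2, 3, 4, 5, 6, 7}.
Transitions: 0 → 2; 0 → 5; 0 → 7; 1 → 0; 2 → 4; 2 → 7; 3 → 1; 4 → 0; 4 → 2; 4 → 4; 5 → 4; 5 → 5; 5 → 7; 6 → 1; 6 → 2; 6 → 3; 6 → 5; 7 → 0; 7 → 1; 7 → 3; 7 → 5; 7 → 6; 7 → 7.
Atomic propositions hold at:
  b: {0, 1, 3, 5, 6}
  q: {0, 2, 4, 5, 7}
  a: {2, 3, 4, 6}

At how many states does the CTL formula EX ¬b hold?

Sat(¬b) = {2, 4, 7}
Sat(EX ¬b) = {s : some successor in {2, 4, 7}} = {0, 2, 4, 5, 6, 7}
|Sat(EX ¬b)| = |{0, 2, 4, 5, 6, 7}| = 6.

6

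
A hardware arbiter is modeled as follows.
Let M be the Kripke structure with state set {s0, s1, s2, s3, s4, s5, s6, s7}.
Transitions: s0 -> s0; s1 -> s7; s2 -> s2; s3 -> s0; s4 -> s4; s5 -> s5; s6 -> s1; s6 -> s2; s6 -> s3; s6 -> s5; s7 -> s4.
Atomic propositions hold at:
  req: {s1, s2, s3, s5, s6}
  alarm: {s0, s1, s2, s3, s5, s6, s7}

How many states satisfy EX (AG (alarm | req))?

Sat(alarm | req) = {s0, s1, s2, s3, s5, s6, s7}
AG (alarm | req): greatest fixpoint, start Z0 = {s0, s1, s2, s3, s5, s6, s7}, keep only states in Sat with every successor in Z. Z1 = {s0, s1, s2, s3, s5, s6}; Z2 = {s0, s2, s3, s5, s6}; Z3 = {s0, s2, s3, s5}; fixed.
Sat(AG (alarm | req)) = {s0, s2, s3, s5}
Sat(EX (AG (alarm | req))) = {s : some successor in {s0, s2, s3, s5}} = {s0, s2, s3, s5, s6}
|Sat(EX (AG (alarm | req)))| = |{s0, s2, s3, s5, s6}| = 5.

5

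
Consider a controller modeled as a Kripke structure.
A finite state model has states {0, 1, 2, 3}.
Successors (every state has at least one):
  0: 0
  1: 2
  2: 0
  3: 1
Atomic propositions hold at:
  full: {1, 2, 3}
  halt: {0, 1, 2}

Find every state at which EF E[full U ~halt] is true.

{3}

Sat(~halt) = {3}
E[full U ~halt]: least fixpoint, start Z0 = Sat(~halt) = {3}, add states in Sat(full) with some successor in Z. Already a fixed point.
Sat(E[full U ~halt]) = {3}
EF E[full U ~halt]: least fixpoint, start Z0 = {3}, add states with some successor in Z. Already a fixed point.
Sat(EF E[full U ~halt]) = {3}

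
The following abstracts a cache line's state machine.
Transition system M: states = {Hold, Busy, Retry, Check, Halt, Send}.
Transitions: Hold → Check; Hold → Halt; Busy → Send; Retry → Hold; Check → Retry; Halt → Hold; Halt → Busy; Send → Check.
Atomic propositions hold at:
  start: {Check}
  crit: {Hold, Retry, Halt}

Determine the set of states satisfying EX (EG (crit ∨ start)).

Sat(crit ∨ start) = {Hold, Retry, Check, Halt}
EG (crit ∨ start): greatest fixpoint, start Z0 = {Hold, Retry, Check, Halt}, keep only states in Sat with some successor in Z. Already a fixed point.
Sat(EG (crit ∨ start)) = {Hold, Retry, Check, Halt}
Sat(EX (EG (crit ∨ start))) = {s : some successor in {Hold, Retry, Check, Halt}} = {Hold, Retry, Check, Halt, Send}

{Hold, Retry, Check, Halt, Send}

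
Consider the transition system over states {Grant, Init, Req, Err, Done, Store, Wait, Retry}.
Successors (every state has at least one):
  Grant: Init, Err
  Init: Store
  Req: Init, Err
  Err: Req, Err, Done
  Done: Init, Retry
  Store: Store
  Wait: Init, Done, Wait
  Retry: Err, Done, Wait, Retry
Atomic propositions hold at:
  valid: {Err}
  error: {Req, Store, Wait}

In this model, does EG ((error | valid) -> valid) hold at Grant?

Sat(error | valid) = {Req, Err, Store, Wait}
Sat((error | valid) -> valid) = {Grant, Init, Err, Done, Retry}
EG ((error | valid) -> valid): greatest fixpoint, start Z0 = {Grant, Init, Err, Done, Retry}, keep only states in Sat with some successor in Z. Z1 = {Grant, Err, Done, Retry}; fixed.
Sat(EG ((error | valid) -> valid)) = {Grant, Err, Done, Retry}
Grant ∈ Sat(EG ((error | valid) -> valid)) = {Grant, Err, Done, Retry}, so the formula holds at Grant.

Yes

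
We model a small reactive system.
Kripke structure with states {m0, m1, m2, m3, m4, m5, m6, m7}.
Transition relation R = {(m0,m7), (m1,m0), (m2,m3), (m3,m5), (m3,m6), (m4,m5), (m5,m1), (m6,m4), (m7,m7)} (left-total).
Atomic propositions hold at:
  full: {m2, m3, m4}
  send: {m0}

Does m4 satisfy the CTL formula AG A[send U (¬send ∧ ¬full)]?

Sat(¬send) = {m1, m2, m3, m4, m5, m6, m7}
Sat(¬full) = {m0, m1, m5, m6, m7}
Sat(¬send ∧ ¬full) = {m1, m5, m6, m7}
A[send U (¬send ∧ ¬full)]: least fixpoint, start Z0 = Sat((¬send ∧ ¬full)) = {m1, m5, m6, m7}, add states in Sat(send) with every successor in Z. Z1 = {m0, m1, m5, m6, m7}; fixed.
Sat(A[send U (¬send ∧ ¬full)]) = {m0, m1, m5, m6, m7}
AG A[send U (¬send ∧ ¬full)]: greatest fixpoint, start Z0 = {m0, m1, m5, m6, m7}, keep only states in Sat with every successor in Z. Z1 = {m0, m1, m5, m7}; fixed.
Sat(AG A[send U (¬send ∧ ¬full)]) = {m0, m1, m5, m7}
m4 ∉ Sat(AG A[send U (¬send ∧ ¬full)]) = {m0, m1, m5, m7}, so the formula does not hold at m4.

No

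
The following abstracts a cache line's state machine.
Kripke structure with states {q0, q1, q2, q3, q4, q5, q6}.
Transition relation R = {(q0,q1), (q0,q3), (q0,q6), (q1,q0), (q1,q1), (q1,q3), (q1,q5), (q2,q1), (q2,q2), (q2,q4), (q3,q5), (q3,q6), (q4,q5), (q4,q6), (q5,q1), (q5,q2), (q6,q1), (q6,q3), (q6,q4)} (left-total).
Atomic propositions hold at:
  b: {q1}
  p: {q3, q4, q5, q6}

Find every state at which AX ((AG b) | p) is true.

AG b: greatest fixpoint, start Z0 = {q1}, keep only states in Sat with every successor in Z. Z1 = ∅; fixed.
Sat(AG b) = ∅
Sat((AG b) | p) = {q3, q4, q5, q6}
Sat(AX ((AG b) | p)) = {s : every successor in {q3, q4, q5, q6}} = {q3, q4}

{q3, q4}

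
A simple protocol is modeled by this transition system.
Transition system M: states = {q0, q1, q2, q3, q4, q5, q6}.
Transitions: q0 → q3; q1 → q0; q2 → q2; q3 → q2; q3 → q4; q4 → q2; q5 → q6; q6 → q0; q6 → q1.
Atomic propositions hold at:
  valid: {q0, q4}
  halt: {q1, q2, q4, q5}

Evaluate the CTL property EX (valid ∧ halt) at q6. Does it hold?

Sat(valid ∧ halt) = {q4}
Sat(EX (valid ∧ halt)) = {s : some successor in {q4}} = {q3}
q6 ∉ Sat(EX (valid ∧ halt)) = {q3}, so the formula does not hold at q6.

No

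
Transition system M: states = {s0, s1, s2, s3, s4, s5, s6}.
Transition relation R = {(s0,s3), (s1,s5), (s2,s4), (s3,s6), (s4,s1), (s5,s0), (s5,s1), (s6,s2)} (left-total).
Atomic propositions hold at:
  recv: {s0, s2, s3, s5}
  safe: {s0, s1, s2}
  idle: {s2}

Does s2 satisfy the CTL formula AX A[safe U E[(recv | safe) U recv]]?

Sat(recv | safe) = {s0, s1, s2, s3, s5}
E[(recv | safe) U recv]: least fixpoint, start Z0 = Sat(recv) = {s0, s2, s3, s5}, add states in Sat(recv | safe) with some successor in Z. Z1 = {s0, s1, s2, s3, s5}; fixed.
Sat(E[(recv | safe) U recv]) = {s0, s1, s2, s3, s5}
A[safe U E[(recv | safe) U recv]]: least fixpoint, start Z0 = Sat(E[(recv | safe) U recv]) = {s0, s1, s2, s3, s5}, add states in Sat(safe) with every successor in Z. Already a fixed point.
Sat(A[safe U E[(recv | safe) U recv]]) = {s0, s1, s2, s3, s5}
Sat(AX A[safe U E[(recv | safe) U recv]]) = {s : every successor in {s0, s1, s2, s3, s5}} = {s0, s1, s4, s5, s6}
s2 ∉ Sat(AX A[safe U E[(recv | safe) U recv]]) = {s0, s1, s4, s5, s6}, so the formula does not hold at s2.

No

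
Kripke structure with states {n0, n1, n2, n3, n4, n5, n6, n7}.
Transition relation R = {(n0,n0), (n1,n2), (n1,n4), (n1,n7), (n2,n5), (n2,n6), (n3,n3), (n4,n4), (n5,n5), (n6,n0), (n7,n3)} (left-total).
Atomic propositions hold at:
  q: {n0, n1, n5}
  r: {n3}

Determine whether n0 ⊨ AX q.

Sat(AX q) = {s : every successor in {n0, n1, n5}} = {n0, n5, n6}
n0 ∈ Sat(AX q) = {n0, n5, n6}, so the formula holds at n0.

Yes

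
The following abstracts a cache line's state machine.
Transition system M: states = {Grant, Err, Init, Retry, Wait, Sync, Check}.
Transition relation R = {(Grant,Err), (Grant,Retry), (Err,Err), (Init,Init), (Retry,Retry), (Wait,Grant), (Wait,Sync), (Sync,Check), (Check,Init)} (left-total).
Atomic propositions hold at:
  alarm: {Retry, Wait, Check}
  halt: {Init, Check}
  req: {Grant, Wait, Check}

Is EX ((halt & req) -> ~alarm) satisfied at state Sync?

No

Sat(halt & req) = {Check}
Sat(~alarm) = {Grant, Err, Init, Sync}
Sat((halt & req) -> ~alarm) = {Grant, Err, Init, Retry, Wait, Sync}
Sat(EX ((halt & req) -> ~alarm)) = {s : some successor in {Grant, Err, Init, Retry, Wait, Sync}} = {Grant, Err, Init, Retry, Wait, Check}
Sync ∉ Sat(EX ((halt & req) -> ~alarm)) = {Grant, Err, Init, Retry, Wait, Check}, so the formula does not hold at Sync.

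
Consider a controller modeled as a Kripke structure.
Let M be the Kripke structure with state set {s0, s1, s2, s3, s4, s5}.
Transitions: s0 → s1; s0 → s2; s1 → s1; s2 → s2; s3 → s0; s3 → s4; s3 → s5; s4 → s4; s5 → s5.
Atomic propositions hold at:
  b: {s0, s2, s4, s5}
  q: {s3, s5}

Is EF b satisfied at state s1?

No

EF b: least fixpoint, start Z0 = {s0, s2, s4, s5}, add states with some successor in Z. Z1 = {s0, s2, s3, s4, s5}; fixed.
Sat(EF b) = {s0, s2, s3, s4, s5}
s1 ∉ Sat(EF b) = {s0, s2, s3, s4, s5}, so the formula does not hold at s1.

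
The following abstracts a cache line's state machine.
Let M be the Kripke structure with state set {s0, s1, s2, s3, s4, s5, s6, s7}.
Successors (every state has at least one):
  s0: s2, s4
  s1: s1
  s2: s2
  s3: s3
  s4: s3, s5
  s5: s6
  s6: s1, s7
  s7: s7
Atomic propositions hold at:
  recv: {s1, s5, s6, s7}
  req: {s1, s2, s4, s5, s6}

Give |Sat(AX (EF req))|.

EF req: least fixpoint, start Z0 = {s1, s2, s4, s5, s6}, add states with some successor in Z. Z1 = {s0, s1, s2, s4, s5, s6}; fixed.
Sat(EF req) = {s0, s1, s2, s4, s5, s6}
Sat(AX (EF req)) = {s : every successor in {s0, s1, s2, s4, s5, s6}} = {s0, s1, s2, s5}
|Sat(AX (EF req))| = |{s0, s1, s2, s5}| = 4.

4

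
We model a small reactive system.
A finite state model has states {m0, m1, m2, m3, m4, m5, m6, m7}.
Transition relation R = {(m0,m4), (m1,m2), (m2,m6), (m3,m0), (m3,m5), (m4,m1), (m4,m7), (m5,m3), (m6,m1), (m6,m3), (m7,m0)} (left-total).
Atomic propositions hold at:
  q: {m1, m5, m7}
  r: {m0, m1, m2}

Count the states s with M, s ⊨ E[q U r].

4

E[q U r]: least fixpoint, start Z0 = Sat(r) = {m0, m1, m2}, add states in Sat(q) with some successor in Z. Z1 = {m0, m1, m2, m7}; fixed.
Sat(E[q U r]) = {m0, m1, m2, m7}
|Sat(E[q U r])| = |{m0, m1, m2, m7}| = 4.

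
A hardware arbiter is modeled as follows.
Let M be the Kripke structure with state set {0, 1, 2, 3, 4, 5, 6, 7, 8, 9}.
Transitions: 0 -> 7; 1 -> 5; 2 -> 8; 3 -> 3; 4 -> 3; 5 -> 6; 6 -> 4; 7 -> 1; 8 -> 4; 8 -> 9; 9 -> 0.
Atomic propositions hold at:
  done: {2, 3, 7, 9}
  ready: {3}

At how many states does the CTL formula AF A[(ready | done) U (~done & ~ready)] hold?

Sat(ready | done) = {2, 3, 7, 9}
Sat(~done) = {0, 1, 4, 5, 6, 8}
Sat(~ready) = {0, 1, 2, 4, 5, 6, 7, 8, 9}
Sat(~done & ~ready) = {0, 1, 4, 5, 6, 8}
A[(ready | done) U (~done & ~ready)]: least fixpoint, start Z0 = Sat((~done & ~ready)) = {0, 1, 4, 5, 6, 8}, add states in Sat(ready | done) with every successor in Z. Z1 = {0, 1, 2, 4, 5, 6, 7, 8, 9}; fixed.
Sat(A[(ready | done) U (~done & ~ready)]) = {0, 1, 2, 4, 5, 6, 7, 8, 9}
AF A[(ready | done) U (~done & ~ready)]: least fixpoint, start Z0 = {0, 1, 2, 4, 5, 6, 7, 8, 9}, add states with every successor in Z. Already a fixed point.
Sat(AF A[(ready | done) U (~done & ~ready)]) = {0, 1, 2, 4, 5, 6, 7, 8, 9}
|Sat(AF A[(ready | done) U (~done & ~ready)])| = |{0, 1, 2, 4, 5, 6, 7, 8, 9}| = 9.

9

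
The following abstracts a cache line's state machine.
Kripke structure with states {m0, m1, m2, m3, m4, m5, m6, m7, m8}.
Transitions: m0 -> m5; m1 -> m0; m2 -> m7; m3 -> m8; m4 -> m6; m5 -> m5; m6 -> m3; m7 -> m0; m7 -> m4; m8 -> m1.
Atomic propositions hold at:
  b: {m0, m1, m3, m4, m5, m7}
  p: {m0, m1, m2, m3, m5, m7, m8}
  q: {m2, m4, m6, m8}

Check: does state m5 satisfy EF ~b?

Sat(~b) = {m2, m6, m8}
EF ~b: least fixpoint, start Z0 = {m2, m6, m8}, add states with some successor in Z. Z1 = {m2, m3, m4, m6, m8}; Z2 = {m2, m3, m4, m6, m7, m8}; fixed.
Sat(EF ~b) = {m2, m3, m4, m6, m7, m8}
m5 ∉ Sat(EF ~b) = {m2, m3, m4, m6, m7, m8}, so the formula does not hold at m5.

No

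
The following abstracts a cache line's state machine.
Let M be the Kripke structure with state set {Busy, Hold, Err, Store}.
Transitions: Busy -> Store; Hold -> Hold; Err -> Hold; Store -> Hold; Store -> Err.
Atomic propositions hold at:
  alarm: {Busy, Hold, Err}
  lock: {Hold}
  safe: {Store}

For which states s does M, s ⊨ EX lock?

{Hold, Err, Store}

Sat(EX lock) = {s : some successor in {Hold}} = {Hold, Err, Store}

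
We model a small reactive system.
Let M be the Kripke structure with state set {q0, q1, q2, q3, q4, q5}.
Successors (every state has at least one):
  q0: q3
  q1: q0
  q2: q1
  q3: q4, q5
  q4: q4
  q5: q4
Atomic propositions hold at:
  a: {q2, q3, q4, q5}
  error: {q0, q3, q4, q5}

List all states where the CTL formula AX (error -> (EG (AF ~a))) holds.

{q2}

Sat(~a) = {q0, q1}
AF ~a: least fixpoint, start Z0 = {q0, q1}, add states with every successor in Z. Z1 = {q0, q1, q2}; fixed.
Sat(AF ~a) = {q0, q1, q2}
EG (AF ~a): greatest fixpoint, start Z0 = {q0, q1, q2}, keep only states in Sat with some successor in Z. Z1 = {q1, q2}; Z2 = {q2}; Z3 = ∅; fixed.
Sat(EG (AF ~a)) = ∅
Sat(error -> (EG (AF ~a))) = {q1, q2}
Sat(AX (error -> (EG (AF ~a)))) = {s : every successor in {q1, q2}} = {q2}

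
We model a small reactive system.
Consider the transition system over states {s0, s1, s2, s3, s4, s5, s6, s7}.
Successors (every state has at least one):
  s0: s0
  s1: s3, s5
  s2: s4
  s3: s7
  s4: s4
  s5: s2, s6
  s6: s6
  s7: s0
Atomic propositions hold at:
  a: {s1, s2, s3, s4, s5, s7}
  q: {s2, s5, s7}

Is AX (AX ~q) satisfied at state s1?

No

Sat(~q) = {s0, s1, s3, s4, s6}
Sat(AX ~q) = {s : every successor in {s0, s1, s3, s4, s6}} = {s0, s2, s4, s6, s7}
Sat(AX (AX ~q)) = {s : every successor in {s0, s2, s4, s6, s7}} = {s0, s2, s3, s4, s5, s6, s7}
s1 ∉ Sat(AX (AX ~q)) = {s0, s2, s3, s4, s5, s6, s7}, so the formula does not hold at s1.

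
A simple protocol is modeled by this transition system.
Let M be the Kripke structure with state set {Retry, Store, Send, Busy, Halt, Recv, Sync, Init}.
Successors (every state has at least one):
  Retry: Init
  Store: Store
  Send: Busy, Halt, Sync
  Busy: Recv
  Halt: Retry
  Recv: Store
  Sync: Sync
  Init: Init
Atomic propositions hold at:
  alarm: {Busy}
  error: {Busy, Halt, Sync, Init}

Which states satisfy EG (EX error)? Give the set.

{Retry, Send, Sync, Init}

Sat(EX error) = {s : some successor in {Busy, Halt, Sync, Init}} = {Retry, Send, Sync, Init}
EG (EX error): greatest fixpoint, start Z0 = {Retry, Send, Sync, Init}, keep only states in Sat with some successor in Z. Already a fixed point.
Sat(EG (EX error)) = {Retry, Send, Sync, Init}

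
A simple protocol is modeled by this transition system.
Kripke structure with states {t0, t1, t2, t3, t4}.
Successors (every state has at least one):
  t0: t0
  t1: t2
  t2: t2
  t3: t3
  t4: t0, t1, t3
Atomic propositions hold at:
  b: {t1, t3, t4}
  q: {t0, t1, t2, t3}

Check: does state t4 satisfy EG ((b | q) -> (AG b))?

Sat(b | q) = {t0, t1, t2, t3, t4}
AG b: greatest fixpoint, start Z0 = {t1, t3, t4}, keep only states in Sat with every successor in Z. Z1 = {t3}; fixed.
Sat(AG b) = {t3}
Sat((b | q) -> (AG b)) = {t3}
EG ((b | q) -> (AG b)): greatest fixpoint, start Z0 = {t3}, keep only states in Sat with some successor in Z. Already a fixed point.
Sat(EG ((b | q) -> (AG b))) = {t3}
t4 ∉ Sat(EG ((b | q) -> (AG b))) = {t3}, so the formula does not hold at t4.

No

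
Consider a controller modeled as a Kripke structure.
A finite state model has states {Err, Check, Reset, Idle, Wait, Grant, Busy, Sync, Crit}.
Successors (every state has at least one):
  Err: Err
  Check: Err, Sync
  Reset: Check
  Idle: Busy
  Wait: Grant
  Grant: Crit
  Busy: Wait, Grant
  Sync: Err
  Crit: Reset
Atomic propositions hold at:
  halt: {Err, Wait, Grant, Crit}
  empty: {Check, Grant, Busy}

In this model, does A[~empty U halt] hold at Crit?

Sat(~empty) = {Err, Reset, Idle, Wait, Sync, Crit}
A[~empty U halt]: least fixpoint, start Z0 = Sat(halt) = {Err, Wait, Grant, Crit}, add states in Sat(~empty) with every successor in Z. Z1 = {Err, Wait, Grant, Sync, Crit}; fixed.
Sat(A[~empty U halt]) = {Err, Wait, Grant, Sync, Crit}
Crit ∈ Sat(A[~empty U halt]) = {Err, Wait, Grant, Sync, Crit}, so the formula holds at Crit.

Yes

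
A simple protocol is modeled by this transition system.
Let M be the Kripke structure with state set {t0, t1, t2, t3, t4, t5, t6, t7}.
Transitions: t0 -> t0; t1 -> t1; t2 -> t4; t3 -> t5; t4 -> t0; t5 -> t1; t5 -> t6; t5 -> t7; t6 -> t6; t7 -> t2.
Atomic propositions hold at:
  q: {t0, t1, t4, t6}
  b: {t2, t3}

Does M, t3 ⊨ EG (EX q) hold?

No

Sat(EX q) = {s : some successor in {t0, t1, t4, t6}} = {t0, t1, t2, t4, t5, t6}
EG (EX q): greatest fixpoint, start Z0 = {t0, t1, t2, t4, t5, t6}, keep only states in Sat with some successor in Z. Already a fixed point.
Sat(EG (EX q)) = {t0, t1, t2, t4, t5, t6}
t3 ∉ Sat(EG (EX q)) = {t0, t1, t2, t4, t5, t6}, so the formula does not hold at t3.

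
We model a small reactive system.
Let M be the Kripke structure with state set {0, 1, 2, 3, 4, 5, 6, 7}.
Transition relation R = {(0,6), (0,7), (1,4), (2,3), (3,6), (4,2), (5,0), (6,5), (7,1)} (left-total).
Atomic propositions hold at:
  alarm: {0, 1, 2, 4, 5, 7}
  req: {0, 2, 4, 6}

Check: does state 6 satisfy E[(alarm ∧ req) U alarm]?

No

Sat(alarm ∧ req) = {0, 2, 4}
E[(alarm ∧ req) U alarm]: least fixpoint, start Z0 = Sat(alarm) = {0, 1, 2, 4, 5, 7}, add states in Sat(alarm ∧ req) with some successor in Z. Already a fixed point.
Sat(E[(alarm ∧ req) U alarm]) = {0, 1, 2, 4, 5, 7}
6 ∉ Sat(E[(alarm ∧ req) U alarm]) = {0, 1, 2, 4, 5, 7}, so the formula does not hold at 6.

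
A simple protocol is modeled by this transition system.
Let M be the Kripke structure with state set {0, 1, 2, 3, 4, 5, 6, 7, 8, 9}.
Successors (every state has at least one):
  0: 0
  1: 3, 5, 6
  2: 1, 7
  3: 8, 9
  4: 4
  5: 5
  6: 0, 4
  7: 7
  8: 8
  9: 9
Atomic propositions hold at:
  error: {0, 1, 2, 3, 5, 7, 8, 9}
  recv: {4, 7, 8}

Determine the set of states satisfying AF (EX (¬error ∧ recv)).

{4, 6}

Sat(¬error) = {4, 6}
Sat(¬error ∧ recv) = {4}
Sat(EX (¬error ∧ recv)) = {s : some successor in {4}} = {4, 6}
AF (EX (¬error ∧ recv)): least fixpoint, start Z0 = {4, 6}, add states with every successor in Z. Already a fixed point.
Sat(AF (EX (¬error ∧ recv))) = {4, 6}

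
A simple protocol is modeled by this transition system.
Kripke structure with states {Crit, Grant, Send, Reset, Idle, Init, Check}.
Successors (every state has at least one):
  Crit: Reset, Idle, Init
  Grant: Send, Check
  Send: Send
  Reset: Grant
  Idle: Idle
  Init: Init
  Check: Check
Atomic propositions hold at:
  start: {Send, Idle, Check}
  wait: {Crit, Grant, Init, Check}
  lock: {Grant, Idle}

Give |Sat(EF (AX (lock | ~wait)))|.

5

Sat(~wait) = {Send, Reset, Idle}
Sat(lock | ~wait) = {Grant, Send, Reset, Idle}
Sat(AX (lock | ~wait)) = {s : every successor in {Grant, Send, Reset, Idle}} = {Send, Reset, Idle}
EF (AX (lock | ~wait)): least fixpoint, start Z0 = {Send, Reset, Idle}, add states with some successor in Z. Z1 = {Crit, Grant, Send, Reset, Idle}; fixed.
Sat(EF (AX (lock | ~wait))) = {Crit, Grant, Send, Reset, Idle}
|Sat(EF (AX (lock | ~wait)))| = |{Crit, Grant, Send, Reset, Idle}| = 5.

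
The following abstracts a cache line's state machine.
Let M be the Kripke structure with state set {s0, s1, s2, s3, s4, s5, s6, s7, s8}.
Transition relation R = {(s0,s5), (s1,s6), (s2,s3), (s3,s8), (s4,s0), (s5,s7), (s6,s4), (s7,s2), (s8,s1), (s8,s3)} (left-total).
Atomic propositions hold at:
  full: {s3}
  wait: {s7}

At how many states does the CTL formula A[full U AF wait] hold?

6

AF wait: least fixpoint, start Z0 = {s7}, add states with every successor in Z. Z1 = {s5, s7}; Z2 = {s0, s5, s7}; Z3 = {s0, s4, s5, s7}; Z4 = {s0, s4, s5, s6, s7}; Z5 = {s0, s1, s4, s5, s6, s7}; fixed.
Sat(AF wait) = {s0, s1, s4, s5, s6, s7}
A[full U AF wait]: least fixpoint, start Z0 = Sat(AF wait) = {s0, s1, s4, s5, s6, s7}, add states in Sat(full) with every successor in Z. Already a fixed point.
Sat(A[full U AF wait]) = {s0, s1, s4, s5, s6, s7}
|Sat(A[full U AF wait])| = |{s0, s1, s4, s5, s6, s7}| = 6.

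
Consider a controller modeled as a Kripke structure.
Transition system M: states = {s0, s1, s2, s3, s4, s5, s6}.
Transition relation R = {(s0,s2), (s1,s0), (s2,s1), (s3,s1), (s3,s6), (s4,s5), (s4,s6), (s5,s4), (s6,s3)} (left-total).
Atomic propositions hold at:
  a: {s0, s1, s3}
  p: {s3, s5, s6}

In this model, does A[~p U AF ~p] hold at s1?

Yes

Sat(~p) = {s0, s1, s2, s4}
AF ~p: least fixpoint, start Z0 = {s0, s1, s2, s4}, add states with every successor in Z. Z1 = {s0, s1, s2, s4, s5}; fixed.
Sat(AF ~p) = {s0, s1, s2, s4, s5}
A[~p U AF ~p]: least fixpoint, start Z0 = Sat(AF ~p) = {s0, s1, s2, s4, s5}, add states in Sat(~p) with every successor in Z. Already a fixed point.
Sat(A[~p U AF ~p]) = {s0, s1, s2, s4, s5}
s1 ∈ Sat(A[~p U AF ~p]) = {s0, s1, s2, s4, s5}, so the formula holds at s1.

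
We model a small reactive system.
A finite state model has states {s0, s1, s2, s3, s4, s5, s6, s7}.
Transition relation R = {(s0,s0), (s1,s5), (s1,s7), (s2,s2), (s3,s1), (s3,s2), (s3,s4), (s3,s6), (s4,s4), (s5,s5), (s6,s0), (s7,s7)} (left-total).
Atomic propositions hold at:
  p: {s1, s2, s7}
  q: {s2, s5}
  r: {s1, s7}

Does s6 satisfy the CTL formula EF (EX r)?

No

Sat(EX r) = {s : some successor in {s1, s7}} = {s1, s3, s7}
EF (EX r): least fixpoint, start Z0 = {s1, s3, s7}, add states with some successor in Z. Already a fixed point.
Sat(EF (EX r)) = {s1, s3, s7}
s6 ∉ Sat(EF (EX r)) = {s1, s3, s7}, so the formula does not hold at s6.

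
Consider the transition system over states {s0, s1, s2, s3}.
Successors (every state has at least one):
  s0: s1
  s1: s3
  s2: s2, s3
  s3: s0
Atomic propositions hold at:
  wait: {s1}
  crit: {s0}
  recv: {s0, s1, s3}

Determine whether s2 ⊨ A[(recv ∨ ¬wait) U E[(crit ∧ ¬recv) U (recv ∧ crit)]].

No

Sat(¬wait) = {s0, s2, s3}
Sat(recv ∨ ¬wait) = {s0, s1, s2, s3}
Sat(¬recv) = {s2}
Sat(crit ∧ ¬recv) = ∅
Sat(recv ∧ crit) = {s0}
E[(crit ∧ ¬recv) U (recv ∧ crit)]: least fixpoint, start Z0 = Sat((recv ∧ crit)) = {s0}, add states in Sat(crit ∧ ¬recv) with some successor in Z. Already a fixed point.
Sat(E[(crit ∧ ¬recv) U (recv ∧ crit)]) = {s0}
A[(recv ∨ ¬wait) U E[(crit ∧ ¬recv) U (recv ∧ crit)]]: least fixpoint, start Z0 = Sat(E[(crit ∧ ¬recv) U (recv ∧ crit)]) = {s0}, add states in Sat(recv ∨ ¬wait) with every successor in Z. Z1 = {s0, s3}; Z2 = {s0, s1, s3}; fixed.
Sat(A[(recv ∨ ¬wait) U E[(crit ∧ ¬recv) U (recv ∧ crit)]]) = {s0, s1, s3}
s2 ∉ Sat(A[(recv ∨ ¬wait) U E[(crit ∧ ¬recv) U (recv ∧ crit)]]) = {s0, s1, s3}, so the formula does not hold at s2.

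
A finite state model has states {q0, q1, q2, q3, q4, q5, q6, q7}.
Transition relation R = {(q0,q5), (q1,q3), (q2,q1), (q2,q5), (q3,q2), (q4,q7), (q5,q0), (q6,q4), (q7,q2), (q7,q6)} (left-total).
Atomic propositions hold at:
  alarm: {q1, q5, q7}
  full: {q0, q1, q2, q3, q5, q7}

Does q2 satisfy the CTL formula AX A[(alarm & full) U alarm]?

Sat(alarm & full) = {q1, q5, q7}
A[(alarm & full) U alarm]: least fixpoint, start Z0 = Sat(alarm) = {q1, q5, q7}, add states in Sat(alarm & full) with every successor in Z. Already a fixed point.
Sat(A[(alarm & full) U alarm]) = {q1, q5, q7}
Sat(AX A[(alarm & full) U alarm]) = {s : every successor in {q1, q5, q7}} = {q0, q2, q4}
q2 ∈ Sat(AX A[(alarm & full) U alarm]) = {q0, q2, q4}, so the formula holds at q2.

Yes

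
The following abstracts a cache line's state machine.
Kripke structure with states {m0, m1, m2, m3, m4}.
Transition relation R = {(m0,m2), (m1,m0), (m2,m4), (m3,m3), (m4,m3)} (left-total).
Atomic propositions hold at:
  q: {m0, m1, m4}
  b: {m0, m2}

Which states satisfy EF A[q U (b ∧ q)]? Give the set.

Sat(b ∧ q) = {m0}
A[q U (b ∧ q)]: least fixpoint, start Z0 = Sat((b ∧ q)) = {m0}, add states in Sat(q) with every successor in Z. Z1 = {m0, m1}; fixed.
Sat(A[q U (b ∧ q)]) = {m0, m1}
EF A[q U (b ∧ q)]: least fixpoint, start Z0 = {m0, m1}, add states with some successor in Z. Already a fixed point.
Sat(EF A[q U (b ∧ q)]) = {m0, m1}

{m0, m1}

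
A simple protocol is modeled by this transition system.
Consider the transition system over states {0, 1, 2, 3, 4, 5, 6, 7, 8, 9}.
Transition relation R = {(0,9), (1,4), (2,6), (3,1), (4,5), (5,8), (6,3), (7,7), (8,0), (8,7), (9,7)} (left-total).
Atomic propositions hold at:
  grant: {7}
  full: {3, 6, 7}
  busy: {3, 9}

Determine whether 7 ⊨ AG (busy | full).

Sat(busy | full) = {3, 6, 7, 9}
AG (busy | full): greatest fixpoint, start Z0 = {3, 6, 7, 9}, keep only states in Sat with every successor in Z. Z1 = {6, 7, 9}; Z2 = {7, 9}; fixed.
Sat(AG (busy | full)) = {7, 9}
7 ∈ Sat(AG (busy | full)) = {7, 9}, so the formula holds at 7.

Yes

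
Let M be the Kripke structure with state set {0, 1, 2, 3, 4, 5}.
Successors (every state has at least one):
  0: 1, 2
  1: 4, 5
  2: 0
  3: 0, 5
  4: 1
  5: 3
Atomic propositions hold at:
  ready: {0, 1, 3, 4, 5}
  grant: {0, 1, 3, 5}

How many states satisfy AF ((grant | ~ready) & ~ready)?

1

Sat(~ready) = {2}
Sat(grant | ~ready) = {0, 1, 2, 3, 5}
Sat((grant | ~ready) & ~ready) = {2}
AF ((grant | ~ready) & ~ready): least fixpoint, start Z0 = {2}, add states with every successor in Z. Already a fixed point.
Sat(AF ((grant | ~ready) & ~ready)) = {2}
|Sat(AF ((grant | ~ready) & ~ready))| = |{2}| = 1.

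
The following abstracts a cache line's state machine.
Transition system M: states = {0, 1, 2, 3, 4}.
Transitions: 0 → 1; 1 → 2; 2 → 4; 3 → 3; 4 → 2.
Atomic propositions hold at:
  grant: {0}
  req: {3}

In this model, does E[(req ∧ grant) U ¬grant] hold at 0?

Sat(req ∧ grant) = ∅
Sat(¬grant) = {1, 2, 3, 4}
E[(req ∧ grant) U ¬grant]: least fixpoint, start Z0 = Sat(¬grant) = {1, 2, 3, 4}, add states in Sat(req ∧ grant) with some successor in Z. Already a fixed point.
Sat(E[(req ∧ grant) U ¬grant]) = {1, 2, 3, 4}
0 ∉ Sat(E[(req ∧ grant) U ¬grant]) = {1, 2, 3, 4}, so the formula does not hold at 0.

No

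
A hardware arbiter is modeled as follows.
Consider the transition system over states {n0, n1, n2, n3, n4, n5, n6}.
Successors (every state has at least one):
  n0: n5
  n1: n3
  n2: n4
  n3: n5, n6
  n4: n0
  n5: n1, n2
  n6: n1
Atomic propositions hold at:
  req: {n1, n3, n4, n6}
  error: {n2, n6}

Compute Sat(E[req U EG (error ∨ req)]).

{n1, n3, n6}

Sat(error ∨ req) = {n1, n2, n3, n4, n6}
EG (error ∨ req): greatest fixpoint, start Z0 = {n1, n2, n3, n4, n6}, keep only states in Sat with some successor in Z. Z1 = {n1, n2, n3, n6}; Z2 = {n1, n3, n6}; fixed.
Sat(EG (error ∨ req)) = {n1, n3, n6}
E[req U EG (error ∨ req)]: least fixpoint, start Z0 = Sat(EG (error ∨ req)) = {n1, n3, n6}, add states in Sat(req) with some successor in Z. Already a fixed point.
Sat(E[req U EG (error ∨ req)]) = {n1, n3, n6}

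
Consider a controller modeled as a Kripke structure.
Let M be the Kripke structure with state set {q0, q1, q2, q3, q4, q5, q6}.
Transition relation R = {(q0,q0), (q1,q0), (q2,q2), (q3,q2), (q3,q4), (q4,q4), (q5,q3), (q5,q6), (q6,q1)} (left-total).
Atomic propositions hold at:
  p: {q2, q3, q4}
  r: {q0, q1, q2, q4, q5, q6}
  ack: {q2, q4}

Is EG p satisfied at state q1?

EG p: greatest fixpoint, start Z0 = {q2, q3, q4}, keep only states in Sat with some successor in Z. Already a fixed point.
Sat(EG p) = {q2, q3, q4}
q1 ∉ Sat(EG p) = {q2, q3, q4}, so the formula does not hold at q1.

No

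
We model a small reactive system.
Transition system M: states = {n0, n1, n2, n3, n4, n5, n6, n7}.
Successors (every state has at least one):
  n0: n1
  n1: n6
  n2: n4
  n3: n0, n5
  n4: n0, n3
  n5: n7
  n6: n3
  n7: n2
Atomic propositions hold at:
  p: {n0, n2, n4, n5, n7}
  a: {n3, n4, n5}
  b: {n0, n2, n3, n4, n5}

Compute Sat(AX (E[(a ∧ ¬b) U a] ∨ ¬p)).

{n0, n1, n2, n6}

Sat(¬b) = {n1, n6, n7}
Sat(a ∧ ¬b) = ∅
E[(a ∧ ¬b) U a]: least fixpoint, start Z0 = Sat(a) = {n3, n4, n5}, add states in Sat(a ∧ ¬b) with some successor in Z. Already a fixed point.
Sat(E[(a ∧ ¬b) U a]) = {n3, n4, n5}
Sat(¬p) = {n1, n3, n6}
Sat(E[(a ∧ ¬b) U a] ∨ ¬p) = {n1, n3, n4, n5, n6}
Sat(AX (E[(a ∧ ¬b) U a] ∨ ¬p)) = {s : every successor in {n1, n3, n4, n5, n6}} = {n0, n1, n2, n6}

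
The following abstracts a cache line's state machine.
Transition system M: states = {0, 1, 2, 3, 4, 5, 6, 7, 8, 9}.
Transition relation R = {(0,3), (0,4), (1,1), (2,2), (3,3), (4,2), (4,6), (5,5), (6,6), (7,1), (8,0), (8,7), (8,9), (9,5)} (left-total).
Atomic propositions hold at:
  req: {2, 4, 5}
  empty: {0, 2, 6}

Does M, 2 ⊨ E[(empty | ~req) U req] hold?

Sat(~req) = {0, 1, 3, 6, 7, 8, 9}
Sat(empty | ~req) = {0, 1, 2, 3, 6, 7, 8, 9}
E[(empty | ~req) U req]: least fixpoint, start Z0 = Sat(req) = {2, 4, 5}, add states in Sat(empty | ~req) with some successor in Z. Z1 = {0, 2, 4, 5, 9}; Z2 = {0, 2, 4, 5, 8, 9}; fixed.
Sat(E[(empty | ~req) U req]) = {0, 2, 4, 5, 8, 9}
2 ∈ Sat(E[(empty | ~req) U req]) = {0, 2, 4, 5, 8, 9}, so the formula holds at 2.

Yes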